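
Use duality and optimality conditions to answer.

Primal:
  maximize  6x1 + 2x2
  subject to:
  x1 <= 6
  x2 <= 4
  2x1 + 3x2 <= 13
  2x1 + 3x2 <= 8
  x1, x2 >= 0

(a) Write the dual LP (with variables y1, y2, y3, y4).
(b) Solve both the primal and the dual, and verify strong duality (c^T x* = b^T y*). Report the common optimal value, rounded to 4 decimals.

The standard primal-dual pair for 'max c^T x s.t. A x <= b, x >= 0' is:
  Dual:  min b^T y  s.t.  A^T y >= c,  y >= 0.

So the dual LP is:
  minimize  6y1 + 4y2 + 13y3 + 8y4
  subject to:
    y1 + 2y3 + 2y4 >= 6
    y2 + 3y3 + 3y4 >= 2
    y1, y2, y3, y4 >= 0

Solving the primal: x* = (4, 0).
  primal value c^T x* = 24.
Solving the dual: y* = (0, 0, 0, 3).
  dual value b^T y* = 24.
Strong duality: c^T x* = b^T y*. Confirmed.

24


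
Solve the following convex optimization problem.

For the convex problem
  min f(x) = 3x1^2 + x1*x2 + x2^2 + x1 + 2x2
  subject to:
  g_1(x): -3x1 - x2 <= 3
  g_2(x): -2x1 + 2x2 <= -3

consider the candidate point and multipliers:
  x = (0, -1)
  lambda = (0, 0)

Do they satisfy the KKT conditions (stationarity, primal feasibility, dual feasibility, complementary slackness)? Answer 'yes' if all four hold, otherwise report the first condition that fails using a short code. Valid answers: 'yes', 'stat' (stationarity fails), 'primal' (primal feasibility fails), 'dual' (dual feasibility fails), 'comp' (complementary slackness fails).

Gradient of f: grad f(x) = Q x + c = (0, 0)
Constraint values g_i(x) = a_i^T x - b_i:
  g_1((0, -1)) = -2
  g_2((0, -1)) = 1
Stationarity residual: grad f(x) + sum_i lambda_i a_i = (0, 0)
  -> stationarity OK
Primal feasibility (all g_i <= 0): FAILS
Dual feasibility (all lambda_i >= 0): OK
Complementary slackness (lambda_i * g_i(x) = 0 for all i): OK

Verdict: the first failing condition is primal_feasibility -> primal.

primal


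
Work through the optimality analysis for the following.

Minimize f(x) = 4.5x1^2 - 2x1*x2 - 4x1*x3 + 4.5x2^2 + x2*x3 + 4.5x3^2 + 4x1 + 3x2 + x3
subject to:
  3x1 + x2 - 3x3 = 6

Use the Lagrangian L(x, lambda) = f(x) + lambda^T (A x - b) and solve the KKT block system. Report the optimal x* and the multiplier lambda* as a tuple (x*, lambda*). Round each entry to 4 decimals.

Form the Lagrangian:
  L(x, lambda) = (1/2) x^T Q x + c^T x + lambda^T (A x - b)
Stationarity (grad_x L = 0): Q x + c + A^T lambda = 0.
Primal feasibility: A x = b.

This gives the KKT block system:
  [ Q   A^T ] [ x     ]   [-c ]
  [ A    0  ] [ lambda ] = [ b ]

Solving the linear system:
  x*      = (0.4728, 0.4079, -1.3912)
  lambda* = (-4.3347)
  f(x*)   = 13.8661

x* = (0.4728, 0.4079, -1.3912), lambda* = (-4.3347)


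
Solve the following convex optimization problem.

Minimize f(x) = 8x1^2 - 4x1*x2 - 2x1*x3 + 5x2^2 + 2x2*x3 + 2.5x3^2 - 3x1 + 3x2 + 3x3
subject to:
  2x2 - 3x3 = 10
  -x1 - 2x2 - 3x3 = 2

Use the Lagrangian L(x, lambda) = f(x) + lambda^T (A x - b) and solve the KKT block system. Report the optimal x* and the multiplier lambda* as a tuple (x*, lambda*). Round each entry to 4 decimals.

Form the Lagrangian:
  L(x, lambda) = (1/2) x^T Q x + c^T x + lambda^T (A x - b)
Stationarity (grad_x L = 0): Q x + c + A^T lambda = 0.
Primal feasibility: A x = b.

This gives the KKT block system:
  [ Q   A^T ] [ x     ]   [-c ]
  [ A    0  ] [ lambda ] = [ b ]

Solving the linear system:
  x*      = (0.5741, 1.8565, -2.0957)
  lambda* = (-4.5882, 2.9504)
  f(x*)   = 18.7709

x* = (0.5741, 1.8565, -2.0957), lambda* = (-4.5882, 2.9504)


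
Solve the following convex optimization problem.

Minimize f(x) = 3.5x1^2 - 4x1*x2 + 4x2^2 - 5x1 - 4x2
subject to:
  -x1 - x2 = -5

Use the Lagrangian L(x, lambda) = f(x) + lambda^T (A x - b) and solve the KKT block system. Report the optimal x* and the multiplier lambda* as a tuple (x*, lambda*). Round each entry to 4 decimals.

Form the Lagrangian:
  L(x, lambda) = (1/2) x^T Q x + c^T x + lambda^T (A x - b)
Stationarity (grad_x L = 0): Q x + c + A^T lambda = 0.
Primal feasibility: A x = b.

This gives the KKT block system:
  [ Q   A^T ] [ x     ]   [-c ]
  [ A    0  ] [ lambda ] = [ b ]

Solving the linear system:
  x*      = (2.6522, 2.3478)
  lambda* = (4.1739)
  f(x*)   = -0.8913

x* = (2.6522, 2.3478), lambda* = (4.1739)


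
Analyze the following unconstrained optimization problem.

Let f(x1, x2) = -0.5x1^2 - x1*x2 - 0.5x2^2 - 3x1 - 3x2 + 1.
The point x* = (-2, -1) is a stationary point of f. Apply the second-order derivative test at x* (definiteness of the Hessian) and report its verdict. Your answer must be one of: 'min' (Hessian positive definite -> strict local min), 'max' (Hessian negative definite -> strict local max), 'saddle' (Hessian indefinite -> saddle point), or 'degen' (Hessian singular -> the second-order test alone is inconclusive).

Compute the Hessian H = grad^2 f:
  H = [[-1, -1], [-1, -1]]
Verify stationarity: grad f(x*) = H x* + g = (0, 0).
Eigenvalues of H: -2, 0.
H has a zero eigenvalue (singular; negative semidefinite but not definite), so H is neither positive definite, negative definite, nor indefinite. The second-order test alone is inconclusive -> degen.
(Indeed, f is constant along the null direction of H through x*, so x* is not a strict local extremum.)

degen


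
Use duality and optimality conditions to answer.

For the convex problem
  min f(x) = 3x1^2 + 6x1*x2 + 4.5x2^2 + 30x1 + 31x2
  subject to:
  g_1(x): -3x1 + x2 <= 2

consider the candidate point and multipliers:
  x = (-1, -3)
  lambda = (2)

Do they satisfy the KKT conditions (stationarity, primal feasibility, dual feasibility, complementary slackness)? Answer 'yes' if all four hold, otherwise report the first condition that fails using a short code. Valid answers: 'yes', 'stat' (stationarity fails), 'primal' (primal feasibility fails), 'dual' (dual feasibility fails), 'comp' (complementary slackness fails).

Gradient of f: grad f(x) = Q x + c = (6, -2)
Constraint values g_i(x) = a_i^T x - b_i:
  g_1((-1, -3)) = -2
Stationarity residual: grad f(x) + sum_i lambda_i a_i = (0, 0)
  -> stationarity OK
Primal feasibility (all g_i <= 0): OK
Dual feasibility (all lambda_i >= 0): OK
Complementary slackness (lambda_i * g_i(x) = 0 for all i): FAILS

Verdict: the first failing condition is complementary_slackness -> comp.

comp


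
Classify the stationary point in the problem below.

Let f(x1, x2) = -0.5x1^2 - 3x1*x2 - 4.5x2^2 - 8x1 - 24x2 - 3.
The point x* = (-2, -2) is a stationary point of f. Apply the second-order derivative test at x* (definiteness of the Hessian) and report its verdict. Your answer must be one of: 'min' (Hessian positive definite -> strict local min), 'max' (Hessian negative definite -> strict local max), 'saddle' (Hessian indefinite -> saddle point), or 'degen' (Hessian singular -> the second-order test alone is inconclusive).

Compute the Hessian H = grad^2 f:
  H = [[-1, -3], [-3, -9]]
Verify stationarity: grad f(x*) = H x* + g = (0, 0).
Eigenvalues of H: -10, 0.
H has a zero eigenvalue (singular; negative semidefinite but not definite), so H is neither positive definite, negative definite, nor indefinite. The second-order test alone is inconclusive -> degen.
(Indeed, f is constant along the null direction of H through x*, so x* is not a strict local extremum.)

degen


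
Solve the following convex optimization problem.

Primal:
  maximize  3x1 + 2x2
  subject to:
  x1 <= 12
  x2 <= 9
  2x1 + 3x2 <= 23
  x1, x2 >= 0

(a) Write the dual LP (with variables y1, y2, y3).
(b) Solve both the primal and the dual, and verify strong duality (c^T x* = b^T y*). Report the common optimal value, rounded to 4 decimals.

The standard primal-dual pair for 'max c^T x s.t. A x <= b, x >= 0' is:
  Dual:  min b^T y  s.t.  A^T y >= c,  y >= 0.

So the dual LP is:
  minimize  12y1 + 9y2 + 23y3
  subject to:
    y1 + 2y3 >= 3
    y2 + 3y3 >= 2
    y1, y2, y3 >= 0

Solving the primal: x* = (11.5, 0).
  primal value c^T x* = 34.5.
Solving the dual: y* = (0, 0, 1.5).
  dual value b^T y* = 34.5.
Strong duality: c^T x* = b^T y*. Confirmed.

34.5


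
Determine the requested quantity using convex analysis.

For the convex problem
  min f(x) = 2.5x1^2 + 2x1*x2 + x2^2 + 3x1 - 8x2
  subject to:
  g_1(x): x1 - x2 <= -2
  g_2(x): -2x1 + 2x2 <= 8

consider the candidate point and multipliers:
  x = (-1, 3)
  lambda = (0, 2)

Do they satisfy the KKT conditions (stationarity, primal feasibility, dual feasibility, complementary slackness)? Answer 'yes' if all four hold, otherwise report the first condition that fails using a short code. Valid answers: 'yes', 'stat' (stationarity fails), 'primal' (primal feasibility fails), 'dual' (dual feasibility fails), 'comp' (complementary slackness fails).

Gradient of f: grad f(x) = Q x + c = (4, -4)
Constraint values g_i(x) = a_i^T x - b_i:
  g_1((-1, 3)) = -2
  g_2((-1, 3)) = 0
Stationarity residual: grad f(x) + sum_i lambda_i a_i = (0, 0)
  -> stationarity OK
Primal feasibility (all g_i <= 0): OK
Dual feasibility (all lambda_i >= 0): OK
Complementary slackness (lambda_i * g_i(x) = 0 for all i): OK

Verdict: yes, KKT holds.

yes


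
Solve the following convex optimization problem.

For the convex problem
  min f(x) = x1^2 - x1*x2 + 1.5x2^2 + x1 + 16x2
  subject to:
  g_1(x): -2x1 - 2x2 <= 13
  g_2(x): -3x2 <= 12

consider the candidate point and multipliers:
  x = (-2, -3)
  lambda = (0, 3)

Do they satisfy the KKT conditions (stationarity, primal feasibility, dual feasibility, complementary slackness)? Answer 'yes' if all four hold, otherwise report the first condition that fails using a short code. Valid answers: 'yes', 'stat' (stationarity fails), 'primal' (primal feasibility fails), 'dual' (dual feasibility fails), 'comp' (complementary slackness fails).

Gradient of f: grad f(x) = Q x + c = (0, 9)
Constraint values g_i(x) = a_i^T x - b_i:
  g_1((-2, -3)) = -3
  g_2((-2, -3)) = -3
Stationarity residual: grad f(x) + sum_i lambda_i a_i = (0, 0)
  -> stationarity OK
Primal feasibility (all g_i <= 0): OK
Dual feasibility (all lambda_i >= 0): OK
Complementary slackness (lambda_i * g_i(x) = 0 for all i): FAILS

Verdict: the first failing condition is complementary_slackness -> comp.

comp


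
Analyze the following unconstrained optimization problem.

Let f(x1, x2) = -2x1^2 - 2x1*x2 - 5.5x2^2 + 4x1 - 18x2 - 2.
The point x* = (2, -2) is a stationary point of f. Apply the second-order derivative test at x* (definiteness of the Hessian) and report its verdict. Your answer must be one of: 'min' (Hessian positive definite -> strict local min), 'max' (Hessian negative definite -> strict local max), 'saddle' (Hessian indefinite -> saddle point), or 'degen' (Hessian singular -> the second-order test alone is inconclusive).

Compute the Hessian H = grad^2 f:
  H = [[-4, -2], [-2, -11]]
Verify stationarity: grad f(x*) = H x* + g = (0, 0).
Eigenvalues of H: -11.5311, -3.4689.
Both eigenvalues < 0, so H is negative definite -> x* is a strict local max.

max


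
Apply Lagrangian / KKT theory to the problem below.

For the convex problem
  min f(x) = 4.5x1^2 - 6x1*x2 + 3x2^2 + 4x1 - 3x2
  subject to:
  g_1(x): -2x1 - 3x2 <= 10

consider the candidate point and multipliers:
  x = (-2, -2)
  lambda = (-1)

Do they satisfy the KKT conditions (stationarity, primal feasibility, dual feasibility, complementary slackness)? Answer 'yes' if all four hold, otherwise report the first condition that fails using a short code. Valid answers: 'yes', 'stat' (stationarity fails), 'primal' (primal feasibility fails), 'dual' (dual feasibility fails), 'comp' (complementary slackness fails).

Gradient of f: grad f(x) = Q x + c = (-2, -3)
Constraint values g_i(x) = a_i^T x - b_i:
  g_1((-2, -2)) = 0
Stationarity residual: grad f(x) + sum_i lambda_i a_i = (0, 0)
  -> stationarity OK
Primal feasibility (all g_i <= 0): OK
Dual feasibility (all lambda_i >= 0): FAILS
Complementary slackness (lambda_i * g_i(x) = 0 for all i): OK

Verdict: the first failing condition is dual_feasibility -> dual.

dual


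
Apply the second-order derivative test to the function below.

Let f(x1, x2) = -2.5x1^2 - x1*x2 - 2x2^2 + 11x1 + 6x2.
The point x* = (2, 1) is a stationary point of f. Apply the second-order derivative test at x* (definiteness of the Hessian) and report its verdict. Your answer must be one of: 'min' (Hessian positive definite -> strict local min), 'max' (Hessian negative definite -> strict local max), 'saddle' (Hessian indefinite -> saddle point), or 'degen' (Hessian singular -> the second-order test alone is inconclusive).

Compute the Hessian H = grad^2 f:
  H = [[-5, -1], [-1, -4]]
Verify stationarity: grad f(x*) = H x* + g = (0, 0).
Eigenvalues of H: -5.618, -3.382.
Both eigenvalues < 0, so H is negative definite -> x* is a strict local max.

max


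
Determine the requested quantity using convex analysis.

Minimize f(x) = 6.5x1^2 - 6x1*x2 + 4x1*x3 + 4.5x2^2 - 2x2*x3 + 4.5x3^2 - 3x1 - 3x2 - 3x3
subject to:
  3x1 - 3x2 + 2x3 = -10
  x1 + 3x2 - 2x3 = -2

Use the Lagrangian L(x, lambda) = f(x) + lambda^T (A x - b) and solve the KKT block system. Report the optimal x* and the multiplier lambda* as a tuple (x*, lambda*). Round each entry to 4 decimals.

Form the Lagrangian:
  L(x, lambda) = (1/2) x^T Q x + c^T x + lambda^T (A x - b)
Stationarity (grad_x L = 0): Q x + c + A^T lambda = 0.
Primal feasibility: A x = b.

This gives the KKT block system:
  [ Q   A^T ] [ x     ]   [-c ]
  [ A    0  ] [ lambda ] = [ b ]

Solving the linear system:
  x*      = (-3, 0.5699, 0.3548)
  lambda* = (12.6183, 6.1452)
  f(x*)   = 72.3495

x* = (-3, 0.5699, 0.3548), lambda* = (12.6183, 6.1452)


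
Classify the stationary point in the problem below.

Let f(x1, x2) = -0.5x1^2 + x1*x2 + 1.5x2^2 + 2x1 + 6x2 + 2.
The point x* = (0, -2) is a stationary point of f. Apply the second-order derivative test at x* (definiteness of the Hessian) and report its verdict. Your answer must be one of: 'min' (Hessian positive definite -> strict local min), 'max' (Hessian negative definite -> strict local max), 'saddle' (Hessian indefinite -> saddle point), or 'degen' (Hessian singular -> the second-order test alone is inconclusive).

Compute the Hessian H = grad^2 f:
  H = [[-1, 1], [1, 3]]
Verify stationarity: grad f(x*) = H x* + g = (0, 0).
Eigenvalues of H: -1.2361, 3.2361.
Eigenvalues have mixed signs, so H is indefinite -> x* is a saddle point.

saddle


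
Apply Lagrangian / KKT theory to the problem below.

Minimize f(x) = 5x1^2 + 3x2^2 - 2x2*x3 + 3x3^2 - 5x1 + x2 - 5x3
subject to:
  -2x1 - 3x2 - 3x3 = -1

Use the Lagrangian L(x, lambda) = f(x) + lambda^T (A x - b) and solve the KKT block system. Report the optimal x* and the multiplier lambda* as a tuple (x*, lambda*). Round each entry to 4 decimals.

Form the Lagrangian:
  L(x, lambda) = (1/2) x^T Q x + c^T x + lambda^T (A x - b)
Stationarity (grad_x L = 0): Q x + c + A^T lambda = 0.
Primal feasibility: A x = b.

This gives the KKT block system:
  [ Q   A^T ] [ x     ]   [-c ]
  [ A    0  ] [ lambda ] = [ b ]

Solving the linear system:
  x*      = (0.3776, -0.3342, 0.4158)
  lambda* = (-0.6122)
  f(x*)   = -2.4566

x* = (0.3776, -0.3342, 0.4158), lambda* = (-0.6122)


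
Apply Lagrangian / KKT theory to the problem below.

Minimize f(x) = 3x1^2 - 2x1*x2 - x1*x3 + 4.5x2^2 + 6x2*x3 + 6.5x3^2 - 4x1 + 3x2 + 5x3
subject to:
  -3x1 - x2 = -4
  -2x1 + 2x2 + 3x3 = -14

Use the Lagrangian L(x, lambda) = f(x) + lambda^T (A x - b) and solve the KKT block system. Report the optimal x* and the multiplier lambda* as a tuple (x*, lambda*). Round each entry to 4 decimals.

Form the Lagrangian:
  L(x, lambda) = (1/2) x^T Q x + c^T x + lambda^T (A x - b)
Stationarity (grad_x L = 0): Q x + c + A^T lambda = 0.
Primal feasibility: A x = b.

This gives the KKT block system:
  [ Q   A^T ] [ x     ]   [-c ]
  [ A    0  ] [ lambda ] = [ b ]

Solving the linear system:
  x*      = (1.8483, -1.545, -2.4044)
  lambda* = (-4.111, 12.4587)
  f(x*)   = 66.9636

x* = (1.8483, -1.545, -2.4044), lambda* = (-4.111, 12.4587)


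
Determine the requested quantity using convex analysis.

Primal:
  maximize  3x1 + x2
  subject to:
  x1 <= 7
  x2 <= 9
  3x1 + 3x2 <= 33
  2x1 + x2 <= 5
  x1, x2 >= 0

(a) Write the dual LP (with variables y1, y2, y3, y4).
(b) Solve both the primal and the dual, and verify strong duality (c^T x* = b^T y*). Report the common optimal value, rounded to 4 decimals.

The standard primal-dual pair for 'max c^T x s.t. A x <= b, x >= 0' is:
  Dual:  min b^T y  s.t.  A^T y >= c,  y >= 0.

So the dual LP is:
  minimize  7y1 + 9y2 + 33y3 + 5y4
  subject to:
    y1 + 3y3 + 2y4 >= 3
    y2 + 3y3 + y4 >= 1
    y1, y2, y3, y4 >= 0

Solving the primal: x* = (2.5, 0).
  primal value c^T x* = 7.5.
Solving the dual: y* = (0, 0, 0, 1.5).
  dual value b^T y* = 7.5.
Strong duality: c^T x* = b^T y*. Confirmed.

7.5


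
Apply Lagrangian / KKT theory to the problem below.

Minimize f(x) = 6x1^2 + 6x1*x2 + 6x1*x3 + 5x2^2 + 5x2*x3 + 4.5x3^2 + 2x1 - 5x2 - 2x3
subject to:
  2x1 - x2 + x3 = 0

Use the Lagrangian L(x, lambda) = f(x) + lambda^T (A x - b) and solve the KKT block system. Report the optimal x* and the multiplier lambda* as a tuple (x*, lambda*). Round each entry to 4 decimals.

Form the Lagrangian:
  L(x, lambda) = (1/2) x^T Q x + c^T x + lambda^T (A x - b)
Stationarity (grad_x L = 0): Q x + c + A^T lambda = 0.
Primal feasibility: A x = b.

This gives the KKT block system:
  [ Q   A^T ] [ x     ]   [-c ]
  [ A    0  ] [ lambda ] = [ b ]

Solving the linear system:
  x*      = (-0.1409, 0.1636, 0.4455)
  lambda* = (-1.9818)
  f(x*)   = -0.9955

x* = (-0.1409, 0.1636, 0.4455), lambda* = (-1.9818)


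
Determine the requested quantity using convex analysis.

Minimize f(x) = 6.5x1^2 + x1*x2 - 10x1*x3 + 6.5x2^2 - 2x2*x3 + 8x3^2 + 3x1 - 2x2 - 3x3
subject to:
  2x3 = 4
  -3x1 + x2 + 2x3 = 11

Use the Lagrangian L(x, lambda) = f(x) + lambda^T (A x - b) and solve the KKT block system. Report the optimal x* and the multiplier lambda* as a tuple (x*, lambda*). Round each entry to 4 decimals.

Form the Lagrangian:
  L(x, lambda) = (1/2) x^T Q x + c^T x + lambda^T (A x - b)
Stationarity (grad_x L = 0): Q x + c + A^T lambda = 0.
Primal feasibility: A x = b.

This gives the KKT block system:
  [ Q   A^T ] [ x     ]   [-c ]
  [ A    0  ] [ lambda ] = [ b ]

Solving the linear system:
  x*      = (-1.8015, 1.5956, 2)
  lambda* = (-8.9706, -12.9412)
  f(x*)   = 81.8199

x* = (-1.8015, 1.5956, 2), lambda* = (-8.9706, -12.9412)


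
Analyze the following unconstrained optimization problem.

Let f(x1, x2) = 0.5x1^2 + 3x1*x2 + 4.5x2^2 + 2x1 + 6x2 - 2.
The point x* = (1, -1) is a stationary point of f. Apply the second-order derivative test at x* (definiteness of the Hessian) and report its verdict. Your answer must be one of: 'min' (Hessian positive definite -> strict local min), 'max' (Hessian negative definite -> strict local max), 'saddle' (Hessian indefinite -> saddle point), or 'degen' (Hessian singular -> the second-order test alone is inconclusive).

Compute the Hessian H = grad^2 f:
  H = [[1, 3], [3, 9]]
Verify stationarity: grad f(x*) = H x* + g = (0, 0).
Eigenvalues of H: 0, 10.
H has a zero eigenvalue (singular; positive semidefinite but not definite), so H is neither positive definite, negative definite, nor indefinite. The second-order test alone is inconclusive -> degen.
(Indeed, f is constant along the null direction of H through x*, so x* is not a strict local extremum.)

degen


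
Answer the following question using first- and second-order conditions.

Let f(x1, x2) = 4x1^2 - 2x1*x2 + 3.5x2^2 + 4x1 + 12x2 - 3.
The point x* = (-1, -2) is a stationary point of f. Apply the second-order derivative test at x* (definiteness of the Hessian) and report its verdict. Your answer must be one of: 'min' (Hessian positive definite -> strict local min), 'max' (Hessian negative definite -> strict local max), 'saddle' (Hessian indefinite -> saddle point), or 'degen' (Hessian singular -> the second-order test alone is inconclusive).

Compute the Hessian H = grad^2 f:
  H = [[8, -2], [-2, 7]]
Verify stationarity: grad f(x*) = H x* + g = (0, 0).
Eigenvalues of H: 5.4384, 9.5616.
Both eigenvalues > 0, so H is positive definite -> x* is a strict local min.

min


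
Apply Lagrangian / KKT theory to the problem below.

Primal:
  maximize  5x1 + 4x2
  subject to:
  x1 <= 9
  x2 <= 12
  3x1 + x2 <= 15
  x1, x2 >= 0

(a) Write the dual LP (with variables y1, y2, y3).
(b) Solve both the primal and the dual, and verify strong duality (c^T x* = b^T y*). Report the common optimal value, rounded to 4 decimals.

The standard primal-dual pair for 'max c^T x s.t. A x <= b, x >= 0' is:
  Dual:  min b^T y  s.t.  A^T y >= c,  y >= 0.

So the dual LP is:
  minimize  9y1 + 12y2 + 15y3
  subject to:
    y1 + 3y3 >= 5
    y2 + y3 >= 4
    y1, y2, y3 >= 0

Solving the primal: x* = (1, 12).
  primal value c^T x* = 53.
Solving the dual: y* = (0, 2.3333, 1.6667).
  dual value b^T y* = 53.
Strong duality: c^T x* = b^T y*. Confirmed.

53


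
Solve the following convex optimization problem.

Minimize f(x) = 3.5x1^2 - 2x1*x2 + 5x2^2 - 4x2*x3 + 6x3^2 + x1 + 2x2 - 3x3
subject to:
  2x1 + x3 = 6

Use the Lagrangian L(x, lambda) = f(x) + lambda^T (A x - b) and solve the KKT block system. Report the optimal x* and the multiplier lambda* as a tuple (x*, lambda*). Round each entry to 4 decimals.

Form the Lagrangian:
  L(x, lambda) = (1/2) x^T Q x + c^T x + lambda^T (A x - b)
Stationarity (grad_x L = 0): Q x + c + A^T lambda = 0.
Primal feasibility: A x = b.

This gives the KKT block system:
  [ Q   A^T ] [ x     ]   [-c ]
  [ A    0  ] [ lambda ] = [ b ]

Solving the linear system:
  x*      = (2.4086, 0.7549, 1.1829)
  lambda* = (-8.1751)
  f(x*)   = 24.7101

x* = (2.4086, 0.7549, 1.1829), lambda* = (-8.1751)


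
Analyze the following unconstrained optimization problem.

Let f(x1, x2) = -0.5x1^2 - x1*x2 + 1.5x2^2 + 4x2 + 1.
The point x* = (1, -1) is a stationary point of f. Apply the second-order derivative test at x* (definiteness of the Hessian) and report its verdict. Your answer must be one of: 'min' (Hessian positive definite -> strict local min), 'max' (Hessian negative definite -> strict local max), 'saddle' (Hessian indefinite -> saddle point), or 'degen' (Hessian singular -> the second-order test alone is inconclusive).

Compute the Hessian H = grad^2 f:
  H = [[-1, -1], [-1, 3]]
Verify stationarity: grad f(x*) = H x* + g = (0, 0).
Eigenvalues of H: -1.2361, 3.2361.
Eigenvalues have mixed signs, so H is indefinite -> x* is a saddle point.

saddle


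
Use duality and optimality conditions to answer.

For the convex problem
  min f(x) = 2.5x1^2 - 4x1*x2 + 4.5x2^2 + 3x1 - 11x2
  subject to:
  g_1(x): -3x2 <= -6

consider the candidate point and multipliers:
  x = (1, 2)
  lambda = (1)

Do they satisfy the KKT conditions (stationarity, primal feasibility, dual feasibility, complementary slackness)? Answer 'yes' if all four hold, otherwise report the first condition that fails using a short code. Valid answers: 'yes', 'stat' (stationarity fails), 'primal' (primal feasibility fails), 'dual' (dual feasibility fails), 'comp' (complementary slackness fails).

Gradient of f: grad f(x) = Q x + c = (0, 3)
Constraint values g_i(x) = a_i^T x - b_i:
  g_1((1, 2)) = 0
Stationarity residual: grad f(x) + sum_i lambda_i a_i = (0, 0)
  -> stationarity OK
Primal feasibility (all g_i <= 0): OK
Dual feasibility (all lambda_i >= 0): OK
Complementary slackness (lambda_i * g_i(x) = 0 for all i): OK

Verdict: yes, KKT holds.

yes


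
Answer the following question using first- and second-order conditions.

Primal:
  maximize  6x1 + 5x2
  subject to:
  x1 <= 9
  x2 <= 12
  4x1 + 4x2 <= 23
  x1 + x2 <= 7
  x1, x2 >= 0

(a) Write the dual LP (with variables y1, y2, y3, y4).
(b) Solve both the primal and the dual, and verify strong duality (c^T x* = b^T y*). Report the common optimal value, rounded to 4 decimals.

The standard primal-dual pair for 'max c^T x s.t. A x <= b, x >= 0' is:
  Dual:  min b^T y  s.t.  A^T y >= c,  y >= 0.

So the dual LP is:
  minimize  9y1 + 12y2 + 23y3 + 7y4
  subject to:
    y1 + 4y3 + y4 >= 6
    y2 + 4y3 + y4 >= 5
    y1, y2, y3, y4 >= 0

Solving the primal: x* = (5.75, 0).
  primal value c^T x* = 34.5.
Solving the dual: y* = (0, 0, 1.5, 0).
  dual value b^T y* = 34.5.
Strong duality: c^T x* = b^T y*. Confirmed.

34.5


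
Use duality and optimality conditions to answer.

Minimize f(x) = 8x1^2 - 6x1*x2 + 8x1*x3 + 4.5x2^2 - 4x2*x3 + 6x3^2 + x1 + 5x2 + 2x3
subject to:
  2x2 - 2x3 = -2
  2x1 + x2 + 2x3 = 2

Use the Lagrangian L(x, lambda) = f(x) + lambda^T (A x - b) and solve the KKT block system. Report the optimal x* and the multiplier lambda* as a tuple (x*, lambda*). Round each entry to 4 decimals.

Form the Lagrangian:
  L(x, lambda) = (1/2) x^T Q x + c^T x + lambda^T (A x - b)
Stationarity (grad_x L = 0): Q x + c + A^T lambda = 0.
Primal feasibility: A x = b.

This gives the KKT block system:
  [ Q   A^T ] [ x     ]   [-c ]
  [ A    0  ] [ lambda ] = [ b ]

Solving the linear system:
  x*      = (0.0523, -0.0349, 0.9651)
  lambda* = (2.186, -4.8837)
  f(x*)   = 7.9738

x* = (0.0523, -0.0349, 0.9651), lambda* = (2.186, -4.8837)


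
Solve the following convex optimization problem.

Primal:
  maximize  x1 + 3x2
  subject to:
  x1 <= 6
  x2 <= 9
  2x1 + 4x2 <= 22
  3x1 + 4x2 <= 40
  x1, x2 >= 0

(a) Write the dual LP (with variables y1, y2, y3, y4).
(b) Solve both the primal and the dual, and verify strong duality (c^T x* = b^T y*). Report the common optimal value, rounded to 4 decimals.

The standard primal-dual pair for 'max c^T x s.t. A x <= b, x >= 0' is:
  Dual:  min b^T y  s.t.  A^T y >= c,  y >= 0.

So the dual LP is:
  minimize  6y1 + 9y2 + 22y3 + 40y4
  subject to:
    y1 + 2y3 + 3y4 >= 1
    y2 + 4y3 + 4y4 >= 3
    y1, y2, y3, y4 >= 0

Solving the primal: x* = (0, 5.5).
  primal value c^T x* = 16.5.
Solving the dual: y* = (0, 0, 0.75, 0).
  dual value b^T y* = 16.5.
Strong duality: c^T x* = b^T y*. Confirmed.

16.5


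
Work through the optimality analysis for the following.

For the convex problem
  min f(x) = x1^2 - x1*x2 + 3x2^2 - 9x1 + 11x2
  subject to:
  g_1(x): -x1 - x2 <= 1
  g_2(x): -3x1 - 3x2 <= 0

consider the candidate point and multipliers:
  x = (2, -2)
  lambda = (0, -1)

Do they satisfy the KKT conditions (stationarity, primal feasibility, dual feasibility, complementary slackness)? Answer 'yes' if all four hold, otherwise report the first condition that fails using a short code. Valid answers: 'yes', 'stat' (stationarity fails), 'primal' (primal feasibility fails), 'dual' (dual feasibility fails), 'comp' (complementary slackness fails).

Gradient of f: grad f(x) = Q x + c = (-3, -3)
Constraint values g_i(x) = a_i^T x - b_i:
  g_1((2, -2)) = -1
  g_2((2, -2)) = 0
Stationarity residual: grad f(x) + sum_i lambda_i a_i = (0, 0)
  -> stationarity OK
Primal feasibility (all g_i <= 0): OK
Dual feasibility (all lambda_i >= 0): FAILS
Complementary slackness (lambda_i * g_i(x) = 0 for all i): OK

Verdict: the first failing condition is dual_feasibility -> dual.

dual


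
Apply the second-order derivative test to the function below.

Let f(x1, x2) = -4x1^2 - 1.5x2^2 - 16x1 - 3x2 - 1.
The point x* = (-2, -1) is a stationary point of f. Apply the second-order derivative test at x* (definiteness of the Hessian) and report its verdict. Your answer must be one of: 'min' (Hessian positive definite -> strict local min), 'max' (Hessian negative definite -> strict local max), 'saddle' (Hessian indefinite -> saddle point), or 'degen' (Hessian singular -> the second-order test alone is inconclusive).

Compute the Hessian H = grad^2 f:
  H = [[-8, 0], [0, -3]]
Verify stationarity: grad f(x*) = H x* + g = (0, 0).
Eigenvalues of H: -8, -3.
Both eigenvalues < 0, so H is negative definite -> x* is a strict local max.

max


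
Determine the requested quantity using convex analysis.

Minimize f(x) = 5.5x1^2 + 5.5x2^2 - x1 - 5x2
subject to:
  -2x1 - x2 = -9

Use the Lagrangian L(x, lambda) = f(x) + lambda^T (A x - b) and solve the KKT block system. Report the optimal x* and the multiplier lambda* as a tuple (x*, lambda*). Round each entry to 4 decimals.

Form the Lagrangian:
  L(x, lambda) = (1/2) x^T Q x + c^T x + lambda^T (A x - b)
Stationarity (grad_x L = 0): Q x + c + A^T lambda = 0.
Primal feasibility: A x = b.

This gives the KKT block system:
  [ Q   A^T ] [ x     ]   [-c ]
  [ A    0  ] [ lambda ] = [ b ]

Solving the linear system:
  x*      = (3.4364, 2.1273)
  lambda* = (18.4)
  f(x*)   = 75.7636

x* = (3.4364, 2.1273), lambda* = (18.4)


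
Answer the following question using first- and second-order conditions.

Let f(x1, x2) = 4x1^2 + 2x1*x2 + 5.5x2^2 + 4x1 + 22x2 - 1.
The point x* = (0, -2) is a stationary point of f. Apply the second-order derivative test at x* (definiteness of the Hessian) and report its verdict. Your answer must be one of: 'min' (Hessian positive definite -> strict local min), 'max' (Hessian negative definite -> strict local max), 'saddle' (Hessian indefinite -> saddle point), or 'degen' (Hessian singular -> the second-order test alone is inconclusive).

Compute the Hessian H = grad^2 f:
  H = [[8, 2], [2, 11]]
Verify stationarity: grad f(x*) = H x* + g = (0, 0).
Eigenvalues of H: 7, 12.
Both eigenvalues > 0, so H is positive definite -> x* is a strict local min.

min


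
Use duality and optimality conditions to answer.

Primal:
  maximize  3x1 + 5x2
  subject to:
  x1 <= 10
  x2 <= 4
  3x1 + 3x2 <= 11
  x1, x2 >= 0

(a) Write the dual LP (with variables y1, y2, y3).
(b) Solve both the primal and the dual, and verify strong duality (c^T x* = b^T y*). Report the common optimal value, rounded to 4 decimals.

The standard primal-dual pair for 'max c^T x s.t. A x <= b, x >= 0' is:
  Dual:  min b^T y  s.t.  A^T y >= c,  y >= 0.

So the dual LP is:
  minimize  10y1 + 4y2 + 11y3
  subject to:
    y1 + 3y3 >= 3
    y2 + 3y3 >= 5
    y1, y2, y3 >= 0

Solving the primal: x* = (0, 3.6667).
  primal value c^T x* = 18.3333.
Solving the dual: y* = (0, 0, 1.6667).
  dual value b^T y* = 18.3333.
Strong duality: c^T x* = b^T y*. Confirmed.

18.3333


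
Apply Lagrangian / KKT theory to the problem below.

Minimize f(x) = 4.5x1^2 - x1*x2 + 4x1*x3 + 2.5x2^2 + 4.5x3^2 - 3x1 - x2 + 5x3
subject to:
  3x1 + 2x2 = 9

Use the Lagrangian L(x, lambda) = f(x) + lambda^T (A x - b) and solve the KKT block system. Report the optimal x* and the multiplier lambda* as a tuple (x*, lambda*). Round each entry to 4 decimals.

Form the Lagrangian:
  L(x, lambda) = (1/2) x^T Q x + c^T x + lambda^T (A x - b)
Stationarity (grad_x L = 0): Q x + c + A^T lambda = 0.
Primal feasibility: A x = b.

This gives the KKT block system:
  [ Q   A^T ] [ x     ]   [-c ]
  [ A    0  ] [ lambda ] = [ b ]

Solving the linear system:
  x*      = (1.9547, 1.5679, -1.4243)
  lambda* = (-2.4424)
  f(x*)   = 3.7141

x* = (1.9547, 1.5679, -1.4243), lambda* = (-2.4424)


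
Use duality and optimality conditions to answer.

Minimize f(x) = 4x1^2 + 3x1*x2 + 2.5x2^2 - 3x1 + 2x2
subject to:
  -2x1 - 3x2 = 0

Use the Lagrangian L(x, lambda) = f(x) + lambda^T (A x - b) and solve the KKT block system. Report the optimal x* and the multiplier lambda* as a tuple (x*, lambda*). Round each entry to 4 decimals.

Form the Lagrangian:
  L(x, lambda) = (1/2) x^T Q x + c^T x + lambda^T (A x - b)
Stationarity (grad_x L = 0): Q x + c + A^T lambda = 0.
Primal feasibility: A x = b.

This gives the KKT block system:
  [ Q   A^T ] [ x     ]   [-c ]
  [ A    0  ] [ lambda ] = [ b ]

Solving the linear system:
  x*      = (0.6964, -0.4643)
  lambda* = (0.5893)
  f(x*)   = -1.5089

x* = (0.6964, -0.4643), lambda* = (0.5893)


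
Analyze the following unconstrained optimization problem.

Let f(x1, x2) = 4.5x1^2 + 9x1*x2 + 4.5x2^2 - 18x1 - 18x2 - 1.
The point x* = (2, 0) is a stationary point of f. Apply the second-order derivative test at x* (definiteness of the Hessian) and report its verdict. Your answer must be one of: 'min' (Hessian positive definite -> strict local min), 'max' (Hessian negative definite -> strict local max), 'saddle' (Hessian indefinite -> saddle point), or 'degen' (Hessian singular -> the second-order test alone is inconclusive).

Compute the Hessian H = grad^2 f:
  H = [[9, 9], [9, 9]]
Verify stationarity: grad f(x*) = H x* + g = (0, 0).
Eigenvalues of H: 0, 18.
H has a zero eigenvalue (singular; positive semidefinite but not definite), so H is neither positive definite, negative definite, nor indefinite. The second-order test alone is inconclusive -> degen.
(Indeed, f is constant along the null direction of H through x*, so x* is not a strict local extremum.)

degen


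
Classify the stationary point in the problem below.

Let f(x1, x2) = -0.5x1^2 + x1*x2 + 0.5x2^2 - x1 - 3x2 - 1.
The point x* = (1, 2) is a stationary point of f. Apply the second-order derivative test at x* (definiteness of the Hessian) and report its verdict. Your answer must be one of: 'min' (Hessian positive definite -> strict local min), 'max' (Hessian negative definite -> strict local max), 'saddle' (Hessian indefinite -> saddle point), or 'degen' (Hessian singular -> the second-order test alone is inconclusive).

Compute the Hessian H = grad^2 f:
  H = [[-1, 1], [1, 1]]
Verify stationarity: grad f(x*) = H x* + g = (0, 0).
Eigenvalues of H: -1.4142, 1.4142.
Eigenvalues have mixed signs, so H is indefinite -> x* is a saddle point.

saddle


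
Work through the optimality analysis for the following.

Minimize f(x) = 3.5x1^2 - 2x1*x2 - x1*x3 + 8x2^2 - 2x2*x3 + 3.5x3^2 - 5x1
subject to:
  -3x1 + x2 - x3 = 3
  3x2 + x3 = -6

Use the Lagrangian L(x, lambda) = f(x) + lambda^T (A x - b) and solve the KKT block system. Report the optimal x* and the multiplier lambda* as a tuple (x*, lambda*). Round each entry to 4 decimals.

Form the Lagrangian:
  L(x, lambda) = (1/2) x^T Q x + c^T x + lambda^T (A x - b)
Stationarity (grad_x L = 0): Q x + c + A^T lambda = 0.
Primal feasibility: A x = b.

This gives the KKT block system:
  [ Q   A^T ] [ x     ]   [-c ]
  [ A    0  ] [ lambda ] = [ b ]

Solving the linear system:
  x*      = (-0.8806, -1.4105, -1.7686)
  lambda* = (-2.1916, 6.4869)
  f(x*)   = 24.9497

x* = (-0.8806, -1.4105, -1.7686), lambda* = (-2.1916, 6.4869)


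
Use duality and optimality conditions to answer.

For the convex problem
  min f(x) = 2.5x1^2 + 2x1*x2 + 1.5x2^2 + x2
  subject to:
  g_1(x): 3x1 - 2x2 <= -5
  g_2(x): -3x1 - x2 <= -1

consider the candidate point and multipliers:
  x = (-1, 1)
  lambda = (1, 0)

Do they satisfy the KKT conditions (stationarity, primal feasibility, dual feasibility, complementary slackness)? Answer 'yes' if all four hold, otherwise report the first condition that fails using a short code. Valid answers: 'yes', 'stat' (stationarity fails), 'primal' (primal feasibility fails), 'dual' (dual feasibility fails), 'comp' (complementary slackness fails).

Gradient of f: grad f(x) = Q x + c = (-3, 2)
Constraint values g_i(x) = a_i^T x - b_i:
  g_1((-1, 1)) = 0
  g_2((-1, 1)) = 3
Stationarity residual: grad f(x) + sum_i lambda_i a_i = (0, 0)
  -> stationarity OK
Primal feasibility (all g_i <= 0): FAILS
Dual feasibility (all lambda_i >= 0): OK
Complementary slackness (lambda_i * g_i(x) = 0 for all i): OK

Verdict: the first failing condition is primal_feasibility -> primal.

primal


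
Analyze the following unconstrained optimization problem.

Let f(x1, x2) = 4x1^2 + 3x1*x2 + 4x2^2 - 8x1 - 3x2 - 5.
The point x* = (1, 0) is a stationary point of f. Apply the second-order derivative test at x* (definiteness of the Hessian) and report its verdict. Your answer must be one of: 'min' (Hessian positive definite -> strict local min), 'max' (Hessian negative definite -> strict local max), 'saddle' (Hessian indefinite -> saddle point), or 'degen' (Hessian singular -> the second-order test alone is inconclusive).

Compute the Hessian H = grad^2 f:
  H = [[8, 3], [3, 8]]
Verify stationarity: grad f(x*) = H x* + g = (0, 0).
Eigenvalues of H: 5, 11.
Both eigenvalues > 0, so H is positive definite -> x* is a strict local min.

min


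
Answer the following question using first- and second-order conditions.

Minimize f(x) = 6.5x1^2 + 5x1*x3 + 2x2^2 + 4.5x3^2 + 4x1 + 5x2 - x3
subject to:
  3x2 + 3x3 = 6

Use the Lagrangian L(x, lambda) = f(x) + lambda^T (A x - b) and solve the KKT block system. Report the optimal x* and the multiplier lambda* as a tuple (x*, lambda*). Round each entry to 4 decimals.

Form the Lagrangian:
  L(x, lambda) = (1/2) x^T Q x + c^T x + lambda^T (A x - b)
Stationarity (grad_x L = 0): Q x + c + A^T lambda = 0.
Primal feasibility: A x = b.

This gives the KKT block system:
  [ Q   A^T ] [ x     ]   [-c ]
  [ A    0  ] [ lambda ] = [ b ]

Solving the linear system:
  x*      = (-0.8472, 0.5972, 1.4028)
  lambda* = (-2.463)
  f(x*)   = 6.4861

x* = (-0.8472, 0.5972, 1.4028), lambda* = (-2.463)


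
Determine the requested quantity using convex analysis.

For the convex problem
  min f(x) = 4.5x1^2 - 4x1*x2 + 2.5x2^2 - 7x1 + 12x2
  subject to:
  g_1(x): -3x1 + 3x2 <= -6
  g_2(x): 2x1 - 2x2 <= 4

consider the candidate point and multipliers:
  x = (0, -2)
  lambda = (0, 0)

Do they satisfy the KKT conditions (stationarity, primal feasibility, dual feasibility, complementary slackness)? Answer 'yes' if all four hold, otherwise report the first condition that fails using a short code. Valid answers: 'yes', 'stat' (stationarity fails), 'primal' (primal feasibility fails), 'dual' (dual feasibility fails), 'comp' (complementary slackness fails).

Gradient of f: grad f(x) = Q x + c = (1, 2)
Constraint values g_i(x) = a_i^T x - b_i:
  g_1((0, -2)) = 0
  g_2((0, -2)) = 0
Stationarity residual: grad f(x) + sum_i lambda_i a_i = (1, 2)
  -> stationarity FAILS
Primal feasibility (all g_i <= 0): OK
Dual feasibility (all lambda_i >= 0): OK
Complementary slackness (lambda_i * g_i(x) = 0 for all i): OK

Verdict: the first failing condition is stationarity -> stat.

stat


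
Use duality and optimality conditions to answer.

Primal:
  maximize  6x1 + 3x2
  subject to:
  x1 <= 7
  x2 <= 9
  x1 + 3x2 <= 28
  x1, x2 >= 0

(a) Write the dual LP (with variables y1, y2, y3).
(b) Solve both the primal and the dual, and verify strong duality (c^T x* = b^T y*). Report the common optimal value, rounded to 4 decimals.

The standard primal-dual pair for 'max c^T x s.t. A x <= b, x >= 0' is:
  Dual:  min b^T y  s.t.  A^T y >= c,  y >= 0.

So the dual LP is:
  minimize  7y1 + 9y2 + 28y3
  subject to:
    y1 + y3 >= 6
    y2 + 3y3 >= 3
    y1, y2, y3 >= 0

Solving the primal: x* = (7, 7).
  primal value c^T x* = 63.
Solving the dual: y* = (5, 0, 1).
  dual value b^T y* = 63.
Strong duality: c^T x* = b^T y*. Confirmed.

63


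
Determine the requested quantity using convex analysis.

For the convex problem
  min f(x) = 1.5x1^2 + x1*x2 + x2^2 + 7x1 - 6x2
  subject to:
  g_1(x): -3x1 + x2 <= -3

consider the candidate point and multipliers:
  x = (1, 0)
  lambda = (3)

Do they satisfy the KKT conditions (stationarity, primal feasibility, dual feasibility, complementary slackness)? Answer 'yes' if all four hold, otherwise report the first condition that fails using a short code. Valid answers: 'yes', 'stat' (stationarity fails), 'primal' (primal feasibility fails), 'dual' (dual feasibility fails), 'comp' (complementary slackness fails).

Gradient of f: grad f(x) = Q x + c = (10, -5)
Constraint values g_i(x) = a_i^T x - b_i:
  g_1((1, 0)) = 0
Stationarity residual: grad f(x) + sum_i lambda_i a_i = (1, -2)
  -> stationarity FAILS
Primal feasibility (all g_i <= 0): OK
Dual feasibility (all lambda_i >= 0): OK
Complementary slackness (lambda_i * g_i(x) = 0 for all i): OK

Verdict: the first failing condition is stationarity -> stat.

stat


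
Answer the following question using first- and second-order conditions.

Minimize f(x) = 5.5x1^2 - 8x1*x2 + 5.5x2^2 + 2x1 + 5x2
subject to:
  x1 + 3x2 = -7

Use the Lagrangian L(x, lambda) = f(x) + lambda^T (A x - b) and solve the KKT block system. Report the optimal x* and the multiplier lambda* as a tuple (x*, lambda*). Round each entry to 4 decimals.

Form the Lagrangian:
  L(x, lambda) = (1/2) x^T Q x + c^T x + lambda^T (A x - b)
Stationarity (grad_x L = 0): Q x + c + A^T lambda = 0.
Primal feasibility: A x = b.

This gives the KKT block system:
  [ Q   A^T ] [ x     ]   [-c ]
  [ A    0  ] [ lambda ] = [ b ]

Solving the linear system:
  x*      = (-1.5696, -1.8101)
  lambda* = (0.7848)
  f(x*)   = -3.3481

x* = (-1.5696, -1.8101), lambda* = (0.7848)
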